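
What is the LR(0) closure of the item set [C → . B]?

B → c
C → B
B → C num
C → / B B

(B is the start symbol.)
To compute CLOSURE, for each item [A → α.Bβ] where B is a non-terminal, add [B → .γ] for all productions B → γ; repeat for the newly added items until nothing changes.

Start with: [C → . B]
  [C → . B] has the dot before B: add [B → . c], [B → . C num]
  [B → . C num] has the dot before C: add [C → . / B B]
No further items can be added.

CLOSURE = { [B → . C num], [B → . c], [C → . / B B], [C → . B] }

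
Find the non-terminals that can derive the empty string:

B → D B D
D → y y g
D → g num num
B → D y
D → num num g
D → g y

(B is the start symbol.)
There are no ε-productions, so no non-terminal can derive ε.
No non-terminals are nullable.

Answer: None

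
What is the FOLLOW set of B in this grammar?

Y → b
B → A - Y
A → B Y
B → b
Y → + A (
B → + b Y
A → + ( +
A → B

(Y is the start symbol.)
To compute FOLLOW(B), find every occurrence of B on a right-hand side N → α B β: add FIRST(β) \ {ε}, and if β is empty or nullable also add FOLLOW(N). Iterate to a fixed point.

In A → B Y: B is followed by Y, add FIRST(Y) \ {ε} = { '+', 'b' }
In A → B: B is at the end, add FOLLOW(A)

The FOLLOW sets referred to above (computed the same way, to a fixed point):
  FOLLOW(A) = { '(', '-' }

Taking the union: FOLLOW(B) = { '(', '+', '-', 'b' }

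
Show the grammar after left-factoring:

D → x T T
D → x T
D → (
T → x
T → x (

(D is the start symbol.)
Left-factoring transforms A → αβ₁ | αβ₂ into A → αA' and A' → β₁ | β₂
(α is the longest common prefix among the alternatives). Repeat until
no nonterminal has two alternatives with a common prefix.

Round 1: D has alternatives sharing prefix 'x T'. Introduce D': D → x T D'
  Add: D' → T
  Add: D' → ε

Round 2: T has alternatives sharing prefix 'x'. Introduce T': T → x T'
  Add: T' → ε
  Add: T' → (

No remaining common prefixes — done.

Resulting grammar:
D → x T D'
D' → T
D' → ε
D → (
T → x T'
T' → ε
T' → (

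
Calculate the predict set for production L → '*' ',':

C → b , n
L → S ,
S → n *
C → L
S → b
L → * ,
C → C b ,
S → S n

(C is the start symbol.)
PREDICT(L → '*' ',') = (FIRST(RHS) \ {ε}) ∪ (FOLLOW(L) if ε ∈ FIRST(RHS), i.e. RHS ⇒* ε)
FIRST('*' ',') = { '*' }
ε ∉ FIRST('*' ','), so FOLLOW(L) is not added.
PREDICT(L → '*' ',') = { '*' }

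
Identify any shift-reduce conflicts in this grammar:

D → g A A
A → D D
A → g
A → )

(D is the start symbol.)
Yes — I6: [A → g .] vs [A → . )]

Augment with D' → D and build the canonical LR(0) collection (I0 = CLOSURE({[D' → . D]}), then GOTO on every symbol after a dot until no new states appear). It has 9 states:
  I0: { [D → . g A A], [D' → . D] }  — shift
  I1: { [D' → D .] }  — accept
  I2: { [A → . )], [A → . D D], [A → . g], [D → . g A A], [D → g . A A] }  — shift
  I3: { [A → ) .] }  — reduce
  I4: { [A → . )], [A → . D D], [A → . g], [D → . g A A], [D → g A . A] }  — shift
  I5: { [A → D . D], [D → . g A A] }  — shift
  I6: { [A → . )], [A → . D D], [A → . g], [A → g .], [D → . g A A], [D → g . A A] }  — shift, reduce
  I7: { [A → D D .] }  — reduce
  I8: { [D → g A A .] }  — reduce

I6 contains reduce item [A → g .] and shift items [A → . )], [A → . g], [D → . g A A] — shift-reduce conflict.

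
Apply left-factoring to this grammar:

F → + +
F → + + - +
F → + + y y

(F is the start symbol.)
Left-factoring transforms A → αβ₁ | αβ₂ into A → αA' and A' → β₁ | β₂
(α is the longest common prefix among the alternatives). Repeat until
no nonterminal has two alternatives with a common prefix.

Round 1: F has alternatives sharing prefix '+ +'. Introduce F': F → + + F'
  Add: F' → ε
  Add: F' → - +
  Add: F' → y y

No remaining common prefixes — done.

Resulting grammar:
F → + + F'
F' → ε
F' → - +
F' → y y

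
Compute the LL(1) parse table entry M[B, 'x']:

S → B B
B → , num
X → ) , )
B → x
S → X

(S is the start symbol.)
B → x

To find M[B, 'x'], we find productions for B where 'x' is in the predict set (PREDICT(N → α) = (FIRST(α) \ {ε}) ∪ (FOLLOW(N) if α ⇒* ε)).

B → , num: PREDICT = { ',' }
B → x: PREDICT = { 'x' }
  'x' is in predict set, so this production goes in M[B, 'x']

M[B, 'x'] = B → x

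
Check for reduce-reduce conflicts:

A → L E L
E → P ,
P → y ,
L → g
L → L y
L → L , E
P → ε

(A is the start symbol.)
Augment with A' → A and build the canonical LR(0) collection (I0 = CLOSURE({[A' → . A]}), then GOTO on every symbol after a dot until no new states appear). It has 14 states:
  I0: { [A → . L E L], [A' → . A], [L → . L , E], [L → . L y], [L → . g] }  — shift
  I1: { [A' → A .] }  — accept
  I2: { [A → L . E L], [E → . P ,], [L → L . , E], [L → L . y], [P → . y ,], [P → .] }  — shift, reduce
  I3: { [L → g .] }  — reduce
  I4: { [E → . P ,], [L → L , . E], [P → . y ,], [P → .] }  — shift, reduce
  I5: { [A → L E . L], [L → . L , E], [L → . L y], [L → . g] }  — shift
  I6: { [E → P . ,] }  — shift
  I7: { [L → L y .], [P → y . ,] }  — shift, reduce
  I8: { [P → y , .] }  — reduce
  I9: { [E → P , .] }  — reduce
  I10: { [A → L E L .], [L → L . , E], [L → L . y] }  — shift, reduce
  I11: { [L → L y .] }  — reduce
  I12: { [L → L , E .] }  — reduce
  I13: { [P → y . ,] }  — shift

No state contains more than one complete item.

Answer: No reduce-reduce conflicts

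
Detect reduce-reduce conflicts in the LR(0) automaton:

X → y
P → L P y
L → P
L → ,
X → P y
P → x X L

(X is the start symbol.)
Augment with X' → X and build the canonical LR(0) collection (I0 = CLOSURE({[X' → . X]}), then GOTO on every symbol after a dot until no new states appear). It has 13 states:
  I0: { [L → . ,], [L → . P], [P → . L P y], [P → . x X L], [X → . P y], [X → . y], [X' → . X] }  — shift
  I1: { [L → , .] }  — reduce
  I2: { [L → . ,], [L → . P], [P → . L P y], [P → . x X L], [P → L . P y] }  — shift
  I3: { [L → P .], [X → P . y] }  — shift, reduce
  I4: { [X' → X .] }  — accept
  I5: { [L → . ,], [L → . P], [P → . L P y], [P → . x X L], [P → x . X L], [X → . P y], [X → . y] }  — shift
  I6: { [X → y .] }  — reduce
  I7: { [L → . ,], [L → . P], [P → . L P y], [P → . x X L], [P → x X . L] }  — shift
  I8: { [L → . ,], [L → . P], [P → . L P y], [P → . x X L], [P → L . P y], [P → x X L .] }  — shift, reduce
  I9: { [L → P .] }  — reduce
  I10: { [L → P .], [P → L P . y] }  — shift, reduce
  I11: { [P → L P y .] }  — reduce
  I12: { [X → P y .] }  — reduce

No state contains more than one complete item.

Answer: No reduce-reduce conflicts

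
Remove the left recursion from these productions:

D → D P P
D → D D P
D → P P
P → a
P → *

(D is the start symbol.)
D → P P D'
D' → P P D'
D' → D P D'
D' → ε
P → a
P → *

D is directly left-recursive. The standard transformation for
  A → A α₁ | ... | A α_m | β₁ | ... | β_n
is
  A  → β₁ A' | ... | β_n A'
  A' → α₁ A' | ... | α_m A' | ε

D → P P becomes D → P P D'
D → D P P becomes D' → P P D'
D → D D P becomes D' → D P D'
Add D' → ε

Productions for other non-terminals are unchanged:
  P → a
  P → *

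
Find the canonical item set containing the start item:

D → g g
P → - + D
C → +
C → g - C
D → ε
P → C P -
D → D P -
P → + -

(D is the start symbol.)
{ [D → . D P -], [D → . g g], [D → .], [D' → . D] }

First, augment the grammar with D' → D
I₀ = CLOSURE({ [D' → . D] }):
  [D' → . D] has the dot before D: add [D → . g g], [D → .], [D → . D P -]
No further items can be added.

I₀ = { [D → . D P -], [D → . g g], [D → .], [D' → . D] }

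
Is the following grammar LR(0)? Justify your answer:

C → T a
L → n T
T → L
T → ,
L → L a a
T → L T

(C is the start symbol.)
No. Shift-reduce conflict between [T → L .] and [L → L . a a]

Augment with C' → C and build the canonical LR(0) collection (I0 = CLOSURE({[C' → . C]}), then GOTO on every symbol after a dot until no new states appear). It has 11 states:
  I0: { [C → . T a], [C' → . C], [L → . L a a], [L → . n T], [T → . ,], [T → . L T], [T → . L] }  — shift
  I1: { [T → , .] }  — reduce
  I2: { [C' → C .] }  — accept
  I3: { [L → . L a a], [L → . n T], [L → L . a a], [T → . ,], [T → . L T], [T → . L], [T → L . T], [T → L .] }  — shift, reduce
  I4: { [C → T . a] }  — shift
  I5: { [L → . L a a], [L → . n T], [L → n . T], [T → . ,], [T → . L T], [T → . L] }  — shift
  I6: { [L → n T .] }  — reduce
  I7: { [C → T a .] }  — reduce
  I8: { [T → L T .] }  — reduce
  I9: { [L → L a . a] }  — shift
  I10: { [L → L a a .] }  — reduce

Conflict in state I3:
  Shift-reduce conflict between [T → L .] and [L → L . a a]
So the grammar is NOT LR(0).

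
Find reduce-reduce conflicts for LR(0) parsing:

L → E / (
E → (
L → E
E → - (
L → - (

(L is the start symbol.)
Yes — I7: [E → - ( .] vs [L → - ( .]

Augment with L' → L and build the canonical LR(0) collection (I0 = CLOSURE({[L' → . L]}), then GOTO on every symbol after a dot until no new states appear). It has 8 states:
  I0: { [E → . (], [E → . - (], [L → . - (], [L → . E / (], [L → . E], [L' → . L] }  — shift
  I1: { [E → ( .] }  — reduce
  I2: { [E → - . (], [L → - . (] }  — shift
  I3: { [L → E . / (], [L → E .] }  — shift, reduce
  I4: { [L' → L .] }  — accept
  I5: { [L → E / . (] }  — shift
  I6: { [L → E / ( .] }  — reduce
  I7: { [E → - ( .], [L → - ( .] }  — 2 reduces

I7 contains complete items [E → - ( .], [L → - ( .] — reduce-reduce conflict.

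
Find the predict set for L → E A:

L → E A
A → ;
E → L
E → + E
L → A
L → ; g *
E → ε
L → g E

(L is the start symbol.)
{ '+', ';', 'g' }

PREDICT(L → E A) = (FIRST(RHS) \ {ε}) ∪ (FOLLOW(L) if ε ∈ FIRST(RHS), i.e. RHS ⇒* ε)
FIRST(E) = { '+', ';', 'g', ε }
FIRST(A) = { ';' }
FIRST(E A) = { '+', ';', 'g' }
ε ∉ FIRST(E A), so FOLLOW(L) is not added.
PREDICT(L → E A) = { '+', ';', 'g' }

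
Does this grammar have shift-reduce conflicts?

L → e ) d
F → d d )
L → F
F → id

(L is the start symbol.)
No shift-reduce conflicts

Augment with L' → L and build the canonical LR(0) collection (I0 = CLOSURE({[L' → . L]}), then GOTO on every symbol after a dot until no new states appear). It has 10 states:
  I0: { [F → . d d )], [F → . id], [L → . F], [L → . e ) d], [L' → . L] }  — shift
  I1: { [L → F .] }  — reduce
  I2: { [L' → L .] }  — accept
  I3: { [F → d . d )] }  — shift
  I4: { [L → e . ) d] }  — shift
  I5: { [F → id .] }  — reduce
  I6: { [L → e ) . d] }  — shift
  I7: { [L → e ) d .] }  — reduce
  I8: { [F → d d . )] }  — shift
  I9: { [F → d d ) .] }  — reduce

No state contains both a complete item and a shift item.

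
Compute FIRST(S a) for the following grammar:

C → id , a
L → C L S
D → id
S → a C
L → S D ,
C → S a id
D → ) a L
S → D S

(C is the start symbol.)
{ ')', 'a', 'id' }

FIRST sets of the non-terminals involved (from the grammar, by fixed-point iteration):
  FIRST(S) = { ')', 'a', 'id' }

To compute FIRST(S a), process the symbols left to right:
Symbol S is a non-terminal. Add FIRST(S) \ {ε} = { ')', 'a', 'id' }
S is not nullable (ε ∉ FIRST(S)), so stop here.
FIRST(S a) = { ')', 'a', 'id' }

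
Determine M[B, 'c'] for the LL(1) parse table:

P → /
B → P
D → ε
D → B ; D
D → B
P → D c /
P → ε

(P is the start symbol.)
B → P

To find M[B, 'c'], we find productions for B where 'c' is in the predict set (PREDICT(N → α) = (FIRST(α) \ {ε}) ∪ (FOLLOW(N) if α ⇒* ε)).

Relevant sets:
  FIRST(P) = { '/', ';', 'c', ε }
  FOLLOW(B) = { ';', 'c' }

B → P: PREDICT = { '/', ';', 'c' }
  'c' is in predict set, so this production goes in M[B, 'c']

M[B, 'c'] = B → P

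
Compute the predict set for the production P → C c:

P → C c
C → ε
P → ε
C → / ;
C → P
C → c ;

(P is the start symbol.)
PREDICT(P → C c) = (FIRST(RHS) \ {ε}) ∪ (FOLLOW(P) if ε ∈ FIRST(RHS), i.e. RHS ⇒* ε)
FIRST(C) = { '/', 'c', ε }
FIRST(C c) = { '/', 'c' }
ε ∉ FIRST(C c), so FOLLOW(P) is not added.
PREDICT(P → C c) = { '/', 'c' }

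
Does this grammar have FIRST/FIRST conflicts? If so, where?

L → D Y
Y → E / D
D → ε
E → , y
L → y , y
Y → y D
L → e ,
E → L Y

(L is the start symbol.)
Yes. L → D Y / L → y ',' y on { 'y' }; L → D Y / L → e ',' on { 'e' }; Y → E '/' D / Y → y D on { 'y' }; E → ',' y / E → L Y on { ',' }

FIRST sets of the non-terminals at (or reachable through a nullable prefix from) the front of some alternative:
  FIRST(D) = { ε }
  FIRST(Y) = { ',', 'e', 'y' }
  FIRST(E) = { ',', 'e', 'y' }
  FIRST(L) = { ',', 'e', 'y' }

Productions for L:
  L → D Y: FIRST = { ',', 'e', 'y' }
  L → y , y: FIRST = { 'y' }
  L → e ,: FIRST = { 'e' }
Productions for Y:
  Y → E / D: FIRST = { ',', 'e', 'y' }
  Y → y D: FIRST = { 'y' }
Productions for E:
  E → , y: FIRST = { ',' }
  E → L Y: FIRST = { ',', 'e', 'y' }
D has only one production, so no FIRST/FIRST conflict is possible there.

Conflict for L: L → D Y and L → y , y
  Overlap: { 'y' }
Conflict for L: L → D Y and L → e ,
  Overlap: { 'e' }
Conflict for Y: Y → E / D and Y → y D
  Overlap: { 'y' }
Conflict for E: E → , y and E → L Y
  Overlap: { ',' }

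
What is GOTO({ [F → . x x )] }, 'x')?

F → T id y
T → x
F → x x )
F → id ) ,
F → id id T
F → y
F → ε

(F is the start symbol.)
GOTO(I, 'x') = CLOSURE({ [A → αX.β] : [A → α.Xβ] ∈ I, X = 'x' })

Items with dot before 'x', with the dot advanced:
  [F → . x x )] → [F → x . x )]
Closure adds nothing (no advanced item has the dot before a non-terminal).

GOTO = { [F → x . x )] }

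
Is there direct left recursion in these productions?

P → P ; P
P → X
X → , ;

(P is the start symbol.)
P → P ; P: LEFT RECURSIVE (starts with P)
P → X: starts with X
X → , ;: starts with ','

The grammar has direct left recursion on: P.

Answer: Yes, P is left-recursive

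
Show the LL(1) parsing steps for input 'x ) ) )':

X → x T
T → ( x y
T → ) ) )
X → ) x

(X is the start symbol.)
LL(1) parsing maintains a stack (initially the start symbol over $) and the input. At each step: if the stack top is a terminal, match it against the current input token; if it is a non-terminal N, replace it with the RHS of M[N, lookahead] (the unique production whose predict set contains the lookahead).

Stack is shown with the top on the left.

Stack    Input      Action
--------------------------
X $      x ) ) ) $  output X → x T
x T $    x ) ) ) $  match 'x'
T $      ) ) ) $    output T → ) ) )
) ) ) $  ) ) ) $    match ')'
) ) $    ) ) $      match ')'
) $      ) $        match ')'
$        $          accept

The string is accepted.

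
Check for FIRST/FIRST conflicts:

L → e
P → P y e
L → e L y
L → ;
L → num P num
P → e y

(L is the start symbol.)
Yes. L → e / L → e L y on { 'e' }; P → P y e / P → e y on { 'e' }

FIRST sets of the non-terminals at (or reachable through a nullable prefix from) the front of some alternative:
  FIRST(P) = { 'e' }

Productions for L:
  L → e: FIRST = { 'e' }
  L → e L y: FIRST = { 'e' }
  L → ;: FIRST = { ';' }
  L → num P num: FIRST = { 'num' }
Productions for P:
  P → P y e: FIRST = { 'e' }
  P → e y: FIRST = { 'e' }

Conflict for L: L → e and L → e L y
  Overlap: { 'e' }
Conflict for P: P → P y e and P → e y
  Overlap: { 'e' }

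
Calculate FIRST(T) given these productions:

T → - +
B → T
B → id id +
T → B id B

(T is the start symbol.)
To compute FIRST(T), examine every production with T on the left-hand side, reading each right-hand side left to right until a non-nullable symbol is reached.

FIRST sets of the other non-terminals involved (by the same procedure, iterated to a fixed point):
  FIRST(B) = { '-', 'id' }

From T → - +:
  - '-' is a terminal: add '-' and stop
From T → B id B:
  - B is a non-terminal: add FIRST(B) \ {ε} = { '-', 'id' }
    B is not nullable, so stop

Collecting: FIRST(T) = { '-', 'id' }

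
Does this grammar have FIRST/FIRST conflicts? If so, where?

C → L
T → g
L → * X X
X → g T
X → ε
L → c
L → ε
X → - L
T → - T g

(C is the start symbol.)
A FIRST/FIRST conflict occurs when two productions N → α and N → β for the same non-terminal have FIRST(α) ∩ FIRST(β) ≠ ∅ (with ε ∈ FIRST of a nullable right-hand side, so two nullable alternatives also conflict).

Productions for T:
  T → g: FIRST = { 'g' }
  T → - T g: FIRST = { '-' }
Productions for L:
  L → * X X: FIRST = { '*' }
  L → c: FIRST = { 'c' }
  L → ε: FIRST = { ε }
Productions for X:
  X → g T: FIRST = { 'g' }
  X → ε: FIRST = { ε }
  X → - L: FIRST = { '-' }
C has only one production, so no FIRST/FIRST conflict is possible there.

All alternatives of each non-terminal have pairwise disjoint FIRST sets.

Answer: No FIRST/FIRST conflicts.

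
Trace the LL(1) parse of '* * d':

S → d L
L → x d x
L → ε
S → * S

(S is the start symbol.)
Stack is shown with the top on the left.

Stack  Input    Action
----------------------
S $    * * d $  output S → * S
* S $  * * d $  match '*'
S $    * d $    output S → * S
* S $  * d $    match '*'
S $    d $      output S → d L
d L $  d $      match 'd'
L $    $        output L → ε
$      $        accept

The string is accepted.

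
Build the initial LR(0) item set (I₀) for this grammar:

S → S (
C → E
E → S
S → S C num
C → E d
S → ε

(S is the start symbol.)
{ [S → . S (], [S → . S C num], [S → .], [S' → . S] }

First, augment the grammar with S' → S
I₀ = CLOSURE({ [S' → . S] }):
  [S' → . S] has the dot before S: add [S → . S (], [S → . S C num], [S → .]
No further items can be added.

I₀ = { [S → . S (], [S → . S C num], [S → .], [S' → . S] }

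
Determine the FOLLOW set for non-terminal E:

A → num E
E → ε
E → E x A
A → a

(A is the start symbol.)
To compute FOLLOW(E), find every occurrence of E on a right-hand side N → α E β: add FIRST(β) \ {ε}, and if β is empty or nullable also add FOLLOW(N). Iterate to a fixed point.

In A → num E: E is at the end, add FOLLOW(A)
In E → E x A: E is followed by x A, add FIRST(x A) \ {ε} = { 'x' }

The FOLLOW sets referred to above (computed the same way, to a fixed point):
  FOLLOW(A) = { $, 'x' }

Taking the union: FOLLOW(E) = { $, 'x' }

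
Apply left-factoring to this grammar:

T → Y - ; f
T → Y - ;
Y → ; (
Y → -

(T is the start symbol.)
T → Y - ; T'
T' → f
T' → ε
Y → ; (
Y → -

Left-factoring transforms A → αβ₁ | αβ₂ into A → αA' and A' → β₁ | β₂
(α is the longest common prefix among the alternatives). Repeat until
no nonterminal has two alternatives with a common prefix.

Round 1: T has alternatives sharing prefix 'Y - ;'. Introduce T': T → Y - ; T'
  Add: T' → f
  Add: T' → ε

No remaining common prefixes — done.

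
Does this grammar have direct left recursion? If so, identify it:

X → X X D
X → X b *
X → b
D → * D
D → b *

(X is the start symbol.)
Yes, X is left-recursive

Direct left recursion occurs when N → N α for some non-terminal N (the right-hand side begins with the left-hand side itself).

X → X X D: LEFT RECURSIVE (starts with X)
X → X b *: LEFT RECURSIVE (starts with X)
X → b: starts with b
D → * D: starts with '*'
D → b *: starts with b

The grammar has direct left recursion on: X.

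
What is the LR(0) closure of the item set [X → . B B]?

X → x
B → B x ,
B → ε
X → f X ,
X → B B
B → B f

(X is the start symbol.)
To compute CLOSURE, for each item [A → α.Bβ] where B is a non-terminal, add [B → .γ] for all productions B → γ; repeat for the newly added items until nothing changes.

Start with: [X → . B B]
  [X → . B B] has the dot before B: add [B → . B x ,], [B → .], [B → . B f]
No further items can be added.

CLOSURE = { [B → . B f], [B → . B x ,], [B → .], [X → . B B] }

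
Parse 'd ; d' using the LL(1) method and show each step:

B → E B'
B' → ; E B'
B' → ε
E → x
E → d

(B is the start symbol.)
Stack is shown with the top on the left.

Stack     Input    Action
-------------------------
B $       d ; d $  output B → E B'
E B' $    d ; d $  output E → d
d B' $    d ; d $  match 'd'
B' $      ; d $    output B' → ; E B'
; E B' $  ; d $    match ';'
E B' $    d $      output E → d
d B' $    d $      match 'd'
B' $      $        output B' → ε
$         $        accept

The string is accepted.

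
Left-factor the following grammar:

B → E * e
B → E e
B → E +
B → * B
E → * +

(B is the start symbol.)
Left-factoring transforms A → αβ₁ | αβ₂ into A → αA' and A' → β₁ | β₂
(α is the longest common prefix among the alternatives). Repeat until
no nonterminal has two alternatives with a common prefix.

Round 1: B has alternatives sharing prefix 'E'. Introduce B': B → E B'
  Add: B' → * e
  Add: B' → e
  Add: B' → +

No remaining common prefixes — done.

Resulting grammar:
B → E B'
B' → * e
B' → e
B' → +
B → * B
E → * +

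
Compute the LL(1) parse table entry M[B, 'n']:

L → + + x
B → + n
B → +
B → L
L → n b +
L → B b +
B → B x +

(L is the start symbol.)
To find M[B, 'n'], we find productions for B where 'n' is in the predict set (PREDICT(N → α) = (FIRST(α) \ {ε}) ∪ (FOLLOW(N) if α ⇒* ε)).

Relevant sets:
  FIRST(L) = { '+', 'n' }
  FIRST(B) = { '+', 'n' }

B → + n: PREDICT = { '+' }
B → +: PREDICT = { '+' }
B → L: PREDICT = { '+', 'n' }
  'n' is in predict set, so this production goes in M[B, 'n']
B → B x +: PREDICT = { '+', 'n' }
  'n' is in predict set, so this production goes in M[B, 'n']

M[B, 'n'] = B → L, B → B x +  (a multiply-defined cell — the grammar is not LL(1))

Answer: B → L, B → B x +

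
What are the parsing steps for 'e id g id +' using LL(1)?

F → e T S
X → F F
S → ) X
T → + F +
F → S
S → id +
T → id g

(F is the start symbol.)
LL(1) parsing maintains a stack (initially the start symbol over $) and the input. At each step: if the stack top is a terminal, match it against the current input token; if it is a non-terminal N, replace it with the RHS of M[N, lookahead] (the unique production whose predict set contains the lookahead).

Stack is shown with the top on the left.

Stack     Input          Action
-------------------------------
F $       e id g id + $  output F → e T S
e T S $   e id g id + $  match 'e'
T S $     id g id + $    output T → id g
id g S $  id g id + $    match 'id'
g S $     g id + $       match 'g'
S $       id + $         output S → id +
id + $    id + $         match 'id'
+ $       + $            match '+'
$         $              accept

The string is accepted.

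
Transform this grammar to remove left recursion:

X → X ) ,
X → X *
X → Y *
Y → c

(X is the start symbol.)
X → Y * X'
X' → ) , X'
X' → * X'
X' → ε
Y → c

X is directly left-recursive. The standard transformation for
  A → A α₁ | ... | A α_m | β₁ | ... | β_n
is
  A  → β₁ A' | ... | β_n A'
  A' → α₁ A' | ... | α_m A' | ε

X → Y * becomes X → Y * X'
X → X ) , becomes X' → ) , X'
X → X * becomes X' → * X'
Add X' → ε

Productions for other non-terminals are unchanged:
  Y → c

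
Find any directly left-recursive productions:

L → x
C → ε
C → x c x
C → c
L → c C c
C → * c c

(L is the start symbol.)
No direct left recursion

Direct left recursion occurs when N → N α for some non-terminal N (the right-hand side begins with the left-hand side itself).

L → x: starts with x
C → ε: starts with ε
C → x c x: starts with x
C → c: starts with c
L → c C c: starts with c
C → * c c: starts with '*'

No direct left recursion found.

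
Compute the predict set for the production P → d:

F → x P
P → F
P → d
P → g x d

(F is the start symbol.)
PREDICT(P → d) = (FIRST(RHS) \ {ε}) ∪ (FOLLOW(P) if ε ∈ FIRST(RHS), i.e. RHS ⇒* ε)
FIRST(d) = { 'd' }
ε ∉ FIRST(d), so FOLLOW(P) is not added.
PREDICT(P → d) = { 'd' }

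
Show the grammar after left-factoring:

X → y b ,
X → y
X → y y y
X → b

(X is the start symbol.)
X → y X'
X' → b ,
X' → ε
X' → y y
X → b

Left-factoring transforms A → αβ₁ | αβ₂ into A → αA' and A' → β₁ | β₂
(α is the longest common prefix among the alternatives). Repeat until
no nonterminal has two alternatives with a common prefix.

Round 1: X has alternatives sharing prefix 'y'. Introduce X': X → y X'
  Add: X' → b ,
  Add: X' → ε
  Add: X' → y y

No remaining common prefixes — done.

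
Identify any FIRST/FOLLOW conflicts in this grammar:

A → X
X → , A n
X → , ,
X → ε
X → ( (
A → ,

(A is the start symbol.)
A FIRST/FOLLOW conflict occurs when a non-terminal N has a nullable alternative N → β (β ⇒* ε) and another alternative N → α with FIRST(α) ∩ FOLLOW(N) ≠ ∅: on such a lookahead the parser cannot decide between expanding α and letting N vanish via β.

Nullable non-terminals: A, X.
FIRST sets used below: FIRST(X) = { '(', ',', ε }

A: nullable alternative(s) A → X; FOLLOW(A) = { $, 'n' }
  A → X: FIRST \ {ε} = { '(', ',' } — this is the only nullable alternative, skip
  A → ,: FIRST \ {ε} = { ',' } — disjoint from FOLLOW(A)

X: nullable alternative(s) X → ε; FOLLOW(X) = { $, 'n' }
  X → , A n: FIRST \ {ε} = { ',' } — disjoint from FOLLOW(X)
  X → , ,: FIRST \ {ε} = { ',' } — disjoint from FOLLOW(X)
  X → ε: FIRST \ {ε} = { } — this is the only nullable alternative, skip
  X → ( (: FIRST \ {ε} = { '(' } — disjoint from FOLLOW(X)

No FIRST/FOLLOW conflicts found.

Answer: No FIRST/FOLLOW conflicts.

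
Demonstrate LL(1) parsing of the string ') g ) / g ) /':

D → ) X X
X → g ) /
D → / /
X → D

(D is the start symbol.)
LL(1) parsing maintains a stack (initially the start symbol over $) and the input. At each step: if the stack top is a terminal, match it against the current input token; if it is a non-terminal N, replace it with the RHS of M[N, lookahead] (the unique production whose predict set contains the lookahead).

Stack is shown with the top on the left.

Stack      Input            Action
----------------------------------
D $        ) g ) / g ) / $  output D → ) X X
) X X $    ) g ) / g ) / $  match ')'
X X $      g ) / g ) / $    output X → g ) /
g ) / X $  g ) / g ) / $    match 'g'
) / X $    ) / g ) / $      match ')'
/ X $      / g ) / $        match '/'
X $        g ) / $          output X → g ) /
g ) / $    g ) / $          match 'g'
) / $      ) / $            match ')'
/ $        / $              match '/'
$          $                accept

The string is accepted.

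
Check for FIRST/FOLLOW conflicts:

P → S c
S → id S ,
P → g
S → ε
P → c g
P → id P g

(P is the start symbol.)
Nullable non-terminals: S.

S: nullable alternative(s) S → ε; FOLLOW(S) = { ',', 'c' }
  S → id S ,: FIRST \ {ε} = { 'id' } — disjoint from FOLLOW(S)
  S → ε: FIRST \ {ε} = { } — this is the only nullable alternative, skip

P has no nullable alternative, so no FIRST/FOLLOW check is needed there.

No FIRST/FOLLOW conflicts found.

Answer: No FIRST/FOLLOW conflicts.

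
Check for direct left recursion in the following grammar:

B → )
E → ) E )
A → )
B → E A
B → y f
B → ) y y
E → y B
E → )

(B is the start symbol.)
Direct left recursion occurs when N → N α for some non-terminal N (the right-hand side begins with the left-hand side itself).

B → ): starts with ')'
E → ) E ): starts with ')'
A → ): starts with ')'
B → E A: starts with E
B → y f: starts with y
B → ) y y: starts with ')'
E → y B: starts with y
E → ): starts with ')'

No direct left recursion found.

Answer: No direct left recursion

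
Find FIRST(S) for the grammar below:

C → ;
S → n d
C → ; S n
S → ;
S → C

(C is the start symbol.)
To compute FIRST(S), examine every production with S on the left-hand side, reading each right-hand side left to right until a non-nullable symbol is reached.

FIRST sets of the other non-terminals involved (by the same procedure, iterated to a fixed point):
  FIRST(C) = { ';' }

From S → n d:
  - n is a terminal: add 'n' and stop
From S → ;:
  - ';' is a terminal: add ';' and stop
From S → C:
  - C is a non-terminal: add FIRST(C) \ {ε} = { ';' }
    C is not nullable, so stop

Collecting: FIRST(S) = { ';', 'n' }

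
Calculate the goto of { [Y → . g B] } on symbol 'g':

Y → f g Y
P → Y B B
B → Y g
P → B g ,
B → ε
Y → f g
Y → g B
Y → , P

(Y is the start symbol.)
GOTO(I, 'g') = CLOSURE({ [A → αX.β] : [A → α.Xβ] ∈ I, X = 'g' })

Items with dot before 'g', with the dot advanced:
  [Y → . g B] → [Y → g . B]
Closure of the advanced items:
  [Y → g . B] has the dot before B: add [B → . Y g], [B → .]
  [B → . Y g] has the dot before Y: add [Y → . f g Y], [Y → . f g], [Y → . g B], [Y → . , P]

GOTO = { [B → . Y g], [B → .], [Y → . , P], [Y → . f g Y], [Y → . f g], [Y → . g B], [Y → g . B] }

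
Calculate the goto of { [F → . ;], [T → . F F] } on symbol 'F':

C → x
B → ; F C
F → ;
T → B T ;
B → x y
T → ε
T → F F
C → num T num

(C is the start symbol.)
{ [F → . ;], [T → F . F] }

GOTO(I, 'F') = CLOSURE({ [A → αX.β] : [A → α.Xβ] ∈ I, X = 'F' })

Items with dot before 'F', with the dot advanced:
  [T → . F F] → [T → F . F]
Closure of the advanced items:
  [T → F . F] has the dot before F: add [F → . ;]

GOTO = { [F → . ;], [T → F . F] }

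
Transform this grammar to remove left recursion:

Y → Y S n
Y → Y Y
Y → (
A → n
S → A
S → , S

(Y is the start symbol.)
Y → ( Y'
Y' → S n Y'
Y' → Y Y'
Y' → ε
A → n
S → A
S → , S

Y is directly left-recursive. The standard transformation for
  A → A α₁ | ... | A α_m | β₁ | ... | β_n
is
  A  → β₁ A' | ... | β_n A'
  A' → α₁ A' | ... | α_m A' | ε

Y → ( becomes Y → ( Y'
Y → Y S n becomes Y' → S n Y'
Y → Y Y becomes Y' → Y Y'
Add Y' → ε

Productions for other non-terminals are unchanged:
  A → n
  S → A
  S → , S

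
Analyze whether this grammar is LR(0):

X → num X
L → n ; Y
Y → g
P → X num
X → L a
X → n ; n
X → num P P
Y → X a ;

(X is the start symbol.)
A grammar is LR(0) if no state in the canonical LR(0) collection has:
  - both a shift item (dot before a terminal) and a complete item (shift-reduce conflict), or
  - two or more complete items (reduce-reduce conflict; the accept item [X' → X .] counts as a complete item here).

Augment with X' → X and build the canonical LR(0) collection (I0 = CLOSURE({[X' → . X]}), then GOTO on every symbol after a dot until no new states appear). It has 18 states:
  I0: { [L → . n ; Y], [X → . L a], [X → . n ; n], [X → . num P P], [X → . num X], [X' → . X] }  — shift
  I1: { [X → L . a] }  — shift
  I2: { [X' → X .] }  — accept
  I3: { [L → n . ; Y], [X → n . ; n] }  — shift
  I4: { [L → . n ; Y], [P → . X num], [X → . L a], [X → . n ; n], [X → . num P P], [X → . num X], [X → num . P P], [X → num . X] }  — shift
  I5: { [L → . n ; Y], [P → . X num], [X → . L a], [X → . n ; n], [X → . num P P], [X → . num X], [X → num P . P] }  — shift
  I6: { [P → X . num], [X → num X .] }  — shift, reduce
  I7: { [P → X num .] }  — reduce
  I8: { [X → num P P .] }  — reduce
  I9: { [P → X . num] }  — shift
  I10: { [L → . n ; Y], [L → n ; . Y], [X → . L a], [X → . n ; n], [X → . num P P], [X → . num X], [X → n ; . n], [Y → . X a ;], [Y → . g] }  — shift
  I11: { [Y → X . a ;] }  — shift
  I12: { [L → n ; Y .] }  — reduce
  I13: { [Y → g .] }  — reduce
  I14: { [L → n . ; Y], [X → n . ; n], [X → n ; n .] }  — shift, reduce
  I15: { [Y → X a . ;] }  — shift
  I16: { [Y → X a ; .] }  — reduce
  I17: { [X → L a .] }  — reduce

Conflict in state I6:
  Shift-reduce conflict between [X → num X .] and [P → X . num]
So the grammar is NOT LR(0).

Answer: No. Shift-reduce conflict between [X → num X .] and [P → X . num]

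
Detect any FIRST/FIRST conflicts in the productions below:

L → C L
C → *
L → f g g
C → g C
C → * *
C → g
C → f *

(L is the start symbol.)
FIRST sets of the non-terminals at (or reachable through a nullable prefix from) the front of some alternative:
  FIRST(C) = { '*', 'f', 'g' }

Productions for L:
  L → C L: FIRST = { '*', 'f', 'g' }
  L → f g g: FIRST = { 'f' }
Productions for C:
  C → *: FIRST = { '*' }
  C → g C: FIRST = { 'g' }
  C → * *: FIRST = { '*' }
  C → g: FIRST = { 'g' }
  C → f *: FIRST = { 'f' }

Conflict for L: L → C L and L → f g g
  Overlap: { 'f' }
Conflict for C: C → * and C → * *
  Overlap: { '*' }
Conflict for C: C → g C and C → g
  Overlap: { 'g' }

Answer: Yes. L → C L / L → f g g on { 'f' }; C → '*' / C → '*' '*' on { '*' }; C → g C / C → g on { 'g' }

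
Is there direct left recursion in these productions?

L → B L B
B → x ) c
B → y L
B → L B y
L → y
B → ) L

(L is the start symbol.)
No direct left recursion

Direct left recursion occurs when N → N α for some non-terminal N (the right-hand side begins with the left-hand side itself).

L → B L B: starts with B
B → x ) c: starts with x
B → y L: starts with y
B → L B y: starts with L
L → y: starts with y
B → ) L: starts with ')'

No direct left recursion found.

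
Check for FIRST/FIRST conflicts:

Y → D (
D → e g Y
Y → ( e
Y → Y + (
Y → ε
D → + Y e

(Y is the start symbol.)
Yes. Y → D '(' / Y → Y '+' '(' on { '+', 'e' }; Y → '(' e / Y → Y '+' '(' on { '(' }

A FIRST/FIRST conflict occurs when two productions N → α and N → β for the same non-terminal have FIRST(α) ∩ FIRST(β) ≠ ∅ (with ε ∈ FIRST of a nullable right-hand side, so two nullable alternatives also conflict).

FIRST sets of the non-terminals at (or reachable through a nullable prefix from) the front of some alternative:
  FIRST(D) = { '+', 'e' }
  FIRST(Y) = { '(', '+', 'e', ε }

Productions for Y:
  Y → D (: FIRST = { '+', 'e' }
  Y → ( e: FIRST = { '(' }
  Y → Y + (: FIRST = { '(', '+', 'e' }
  Y → ε: FIRST = { ε }
Productions for D:
  D → e g Y: FIRST = { 'e' }
  D → + Y e: FIRST = { '+' }

Conflict for Y: Y → D ( and Y → Y + (
  Overlap: { '+', 'e' }
Conflict for Y: Y → ( e and Y → Y + (
  Overlap: { '(' }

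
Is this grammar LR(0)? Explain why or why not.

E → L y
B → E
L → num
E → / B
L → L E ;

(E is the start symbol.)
A grammar is LR(0) if no state in the canonical LR(0) collection has:
  - both a shift item (dot before a terminal) and a complete item (shift-reduce conflict), or
  - two or more complete items (reduce-reduce conflict; the accept item [E' → E .] counts as a complete item here).

Augment with E' → E and build the canonical LR(0) collection (I0 = CLOSURE({[E' → . E]}), then GOTO on every symbol after a dot until no new states appear). It has 10 states:
  I0: { [E → . / B], [E → . L y], [E' → . E], [L → . L E ;], [L → . num] }  — shift
  I1: { [B → . E], [E → . / B], [E → . L y], [E → / . B], [L → . L E ;], [L → . num] }  — shift
  I2: { [E' → E .] }  — accept
  I3: { [E → . / B], [E → . L y], [E → L . y], [L → . L E ;], [L → . num], [L → L . E ;] }  — shift
  I4: { [L → num .] }  — reduce
  I5: { [L → L E . ;] }  — shift
  I6: { [E → L y .] }  — reduce
  I7: { [L → L E ; .] }  — reduce
  I8: { [E → / B .] }  — reduce
  I9: { [B → E .] }  — reduce

Every state is either a pure shift/goto state or contains exactly one complete item and nothing to shift — no conflicts. The grammar is LR(0).

Answer: Yes, the grammar is LR(0)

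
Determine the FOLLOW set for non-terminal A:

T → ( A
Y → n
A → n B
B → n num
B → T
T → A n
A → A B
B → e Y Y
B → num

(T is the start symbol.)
To compute FOLLOW(A), find every occurrence of A on a right-hand side N → α A β: add FIRST(β) \ {ε}, and if β is empty or nullable also add FOLLOW(N). Iterate to a fixed point.

In T → ( A: A is at the end, add FOLLOW(T)
In T → A n: A is followed by n, add FIRST(n) \ {ε} = { 'n' }
In A → A B: A is followed by B, add FIRST(B) \ {ε} = { '(', 'e', 'n', 'num' }

The FOLLOW sets referred to above (computed the same way, to a fixed point):
  FOLLOW(T) = { $, '(', 'e', 'n', 'num' }

Taking the union: FOLLOW(A) = { $, '(', 'e', 'n', 'num' }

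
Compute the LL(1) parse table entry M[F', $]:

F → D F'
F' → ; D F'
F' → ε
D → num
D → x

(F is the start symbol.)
F' → ε

To find M[F', $], we find productions for F' where $ is in the predict set (PREDICT(N → α) = (FIRST(α) \ {ε}) ∪ (FOLLOW(N) if α ⇒* ε)).

Relevant sets:
  FOLLOW(F') = { $ }

F' → ; D F': PREDICT = { ';' }
F' → ε: PREDICT = { $ }
  $ is in predict set, so this production goes in M[F', $]

M[F', $] = F' → ε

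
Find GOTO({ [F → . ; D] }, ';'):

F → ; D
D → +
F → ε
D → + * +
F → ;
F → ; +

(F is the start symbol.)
{ [D → . + * +], [D → . +], [F → ; . D] }

GOTO(I, ';') = CLOSURE({ [A → αX.β] : [A → α.Xβ] ∈ I, X = ';' })

Items with dot before ';', with the dot advanced:
  [F → . ; D] → [F → ; . D]
Closure of the advanced items:
  [F → ; . D] has the dot before D: add [D → . +], [D → . + * +]

GOTO = { [D → . + * +], [D → . +], [F → ; . D] }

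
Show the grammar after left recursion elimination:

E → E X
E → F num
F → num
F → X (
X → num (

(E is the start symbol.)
E is directly left-recursive. The standard transformation for
  A → A α₁ | ... | A α_m | β₁ | ... | β_n
is
  A  → β₁ A' | ... | β_n A'
  A' → α₁ A' | ... | α_m A' | ε

E → F num becomes E → F num E'
E → E X becomes E' → X E'
Add E' → ε

Productions for other non-terminals are unchanged:
  F → num
  F → X (
  X → num (

Resulting grammar:
E → F num E'
E' → X E'
E' → ε
F → num
F → X (
X → num (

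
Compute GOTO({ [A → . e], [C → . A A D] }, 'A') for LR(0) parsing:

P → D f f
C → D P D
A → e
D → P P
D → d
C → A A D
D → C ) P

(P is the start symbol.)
{ [A → . e], [C → A . A D] }

GOTO(I, 'A') = CLOSURE({ [A → αX.β] : [A → α.Xβ] ∈ I, X = 'A' })

Items with dot before 'A', with the dot advanced:
  [C → . A A D] → [C → A . A D]
Closure of the advanced items:
  [C → A . A D] has the dot before A: add [A → . e]

GOTO = { [A → . e], [C → A . A D] }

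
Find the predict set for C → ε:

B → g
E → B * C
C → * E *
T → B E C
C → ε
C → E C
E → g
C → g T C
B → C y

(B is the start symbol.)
PREDICT(C → ε) = (FIRST(RHS) \ {ε}) ∪ (FOLLOW(C) if ε ∈ FIRST(RHS), i.e. RHS ⇒* ε)
The right-hand side is ε (FIRST(ε) = { ε }), so the predict set is FOLLOW(C) = { '*', 'g', 'y' }
PREDICT(C → ε) = { '*', 'g', 'y' }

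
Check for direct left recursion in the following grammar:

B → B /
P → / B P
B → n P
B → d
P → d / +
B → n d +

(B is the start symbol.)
B → B /: LEFT RECURSIVE (starts with B)
P → / B P: starts with '/'
B → n P: starts with n
B → d: starts with d
P → d / +: starts with d
B → n d +: starts with n

The grammar has direct left recursion on: B.

Answer: Yes, B is left-recursive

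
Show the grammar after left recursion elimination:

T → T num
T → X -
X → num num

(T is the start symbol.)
T is directly left-recursive. The standard transformation for
  A → A α₁ | ... | A α_m | β₁ | ... | β_n
is
  A  → β₁ A' | ... | β_n A'
  A' → α₁ A' | ... | α_m A' | ε

T → X - becomes T → X - T'
T → T num becomes T' → num T'
Add T' → ε

Productions for other non-terminals are unchanged:
  X → num num

Resulting grammar:
T → X - T'
T' → num T'
T' → ε
X → num num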